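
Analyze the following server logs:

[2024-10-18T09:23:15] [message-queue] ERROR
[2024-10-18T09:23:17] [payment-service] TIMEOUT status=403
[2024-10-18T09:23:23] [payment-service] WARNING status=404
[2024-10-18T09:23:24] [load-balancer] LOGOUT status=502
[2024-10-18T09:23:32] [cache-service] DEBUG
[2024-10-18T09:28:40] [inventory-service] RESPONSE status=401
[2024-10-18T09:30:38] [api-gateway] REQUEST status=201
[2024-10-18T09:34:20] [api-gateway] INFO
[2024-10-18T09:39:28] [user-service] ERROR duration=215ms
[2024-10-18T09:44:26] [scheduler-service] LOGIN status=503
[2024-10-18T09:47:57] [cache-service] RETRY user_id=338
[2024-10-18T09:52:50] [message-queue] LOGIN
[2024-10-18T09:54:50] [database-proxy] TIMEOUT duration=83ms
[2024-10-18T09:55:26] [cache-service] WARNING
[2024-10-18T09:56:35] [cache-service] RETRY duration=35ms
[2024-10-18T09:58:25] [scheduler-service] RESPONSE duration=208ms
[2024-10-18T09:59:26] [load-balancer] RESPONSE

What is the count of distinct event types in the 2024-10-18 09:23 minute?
5

To count unique event types:

1. Filter events in the minute starting at 2024-10-18 09:23
2. Extract event types from matching entries
3. Count unique types: 5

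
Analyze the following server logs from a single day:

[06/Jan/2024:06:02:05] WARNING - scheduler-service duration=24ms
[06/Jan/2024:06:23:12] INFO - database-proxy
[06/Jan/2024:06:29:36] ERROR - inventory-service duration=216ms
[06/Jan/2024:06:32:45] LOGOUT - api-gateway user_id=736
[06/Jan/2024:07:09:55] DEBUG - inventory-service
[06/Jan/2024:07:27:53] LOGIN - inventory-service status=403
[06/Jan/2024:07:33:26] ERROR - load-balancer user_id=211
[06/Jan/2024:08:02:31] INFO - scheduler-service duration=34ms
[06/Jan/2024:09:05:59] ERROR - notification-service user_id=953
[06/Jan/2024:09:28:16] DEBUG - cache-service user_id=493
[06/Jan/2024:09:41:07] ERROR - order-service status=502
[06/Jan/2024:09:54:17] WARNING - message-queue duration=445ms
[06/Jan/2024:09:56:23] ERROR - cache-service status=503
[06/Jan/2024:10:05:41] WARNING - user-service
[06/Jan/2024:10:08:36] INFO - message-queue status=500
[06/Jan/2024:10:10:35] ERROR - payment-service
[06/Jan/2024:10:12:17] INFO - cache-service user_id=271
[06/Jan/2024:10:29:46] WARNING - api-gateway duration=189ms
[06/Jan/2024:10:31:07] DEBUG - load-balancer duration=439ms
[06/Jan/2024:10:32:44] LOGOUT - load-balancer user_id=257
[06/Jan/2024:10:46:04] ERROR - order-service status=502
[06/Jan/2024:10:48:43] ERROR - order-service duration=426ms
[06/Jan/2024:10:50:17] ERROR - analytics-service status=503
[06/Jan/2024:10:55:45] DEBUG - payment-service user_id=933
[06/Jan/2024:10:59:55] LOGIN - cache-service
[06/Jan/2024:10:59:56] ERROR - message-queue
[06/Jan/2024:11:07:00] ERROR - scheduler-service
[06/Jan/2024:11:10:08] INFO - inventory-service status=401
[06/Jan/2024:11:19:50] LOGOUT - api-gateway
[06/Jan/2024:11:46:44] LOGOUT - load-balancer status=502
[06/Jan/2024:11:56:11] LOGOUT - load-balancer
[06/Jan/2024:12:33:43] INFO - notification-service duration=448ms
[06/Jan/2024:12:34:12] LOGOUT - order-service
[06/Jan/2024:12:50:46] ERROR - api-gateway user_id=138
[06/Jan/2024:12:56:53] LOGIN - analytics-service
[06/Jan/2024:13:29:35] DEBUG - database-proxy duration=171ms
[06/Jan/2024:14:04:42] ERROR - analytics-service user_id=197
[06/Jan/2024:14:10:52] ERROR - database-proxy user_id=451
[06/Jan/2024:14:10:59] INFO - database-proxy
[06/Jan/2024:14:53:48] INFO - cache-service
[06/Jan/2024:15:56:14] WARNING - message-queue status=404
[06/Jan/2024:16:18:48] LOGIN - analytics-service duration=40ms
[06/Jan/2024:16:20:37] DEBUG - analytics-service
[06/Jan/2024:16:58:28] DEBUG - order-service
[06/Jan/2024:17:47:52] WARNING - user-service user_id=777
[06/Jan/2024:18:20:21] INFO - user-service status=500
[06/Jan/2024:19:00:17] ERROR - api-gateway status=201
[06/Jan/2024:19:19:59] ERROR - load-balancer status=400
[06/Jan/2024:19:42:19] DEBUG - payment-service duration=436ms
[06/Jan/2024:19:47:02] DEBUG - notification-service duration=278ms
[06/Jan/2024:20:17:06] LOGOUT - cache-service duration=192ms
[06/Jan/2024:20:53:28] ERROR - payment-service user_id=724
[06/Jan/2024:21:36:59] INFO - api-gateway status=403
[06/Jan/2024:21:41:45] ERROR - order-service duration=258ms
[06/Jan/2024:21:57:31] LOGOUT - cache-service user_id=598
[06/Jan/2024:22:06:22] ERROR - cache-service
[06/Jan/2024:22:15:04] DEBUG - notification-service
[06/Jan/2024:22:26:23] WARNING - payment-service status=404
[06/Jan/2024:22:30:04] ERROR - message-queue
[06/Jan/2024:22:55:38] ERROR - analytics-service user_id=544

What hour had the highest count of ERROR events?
10

To find the peak hour:

1. Group all ERROR events by hour
2. Count events in each hour
3. Find hour with maximum count
4. Peak hour: 10 (with 5 events)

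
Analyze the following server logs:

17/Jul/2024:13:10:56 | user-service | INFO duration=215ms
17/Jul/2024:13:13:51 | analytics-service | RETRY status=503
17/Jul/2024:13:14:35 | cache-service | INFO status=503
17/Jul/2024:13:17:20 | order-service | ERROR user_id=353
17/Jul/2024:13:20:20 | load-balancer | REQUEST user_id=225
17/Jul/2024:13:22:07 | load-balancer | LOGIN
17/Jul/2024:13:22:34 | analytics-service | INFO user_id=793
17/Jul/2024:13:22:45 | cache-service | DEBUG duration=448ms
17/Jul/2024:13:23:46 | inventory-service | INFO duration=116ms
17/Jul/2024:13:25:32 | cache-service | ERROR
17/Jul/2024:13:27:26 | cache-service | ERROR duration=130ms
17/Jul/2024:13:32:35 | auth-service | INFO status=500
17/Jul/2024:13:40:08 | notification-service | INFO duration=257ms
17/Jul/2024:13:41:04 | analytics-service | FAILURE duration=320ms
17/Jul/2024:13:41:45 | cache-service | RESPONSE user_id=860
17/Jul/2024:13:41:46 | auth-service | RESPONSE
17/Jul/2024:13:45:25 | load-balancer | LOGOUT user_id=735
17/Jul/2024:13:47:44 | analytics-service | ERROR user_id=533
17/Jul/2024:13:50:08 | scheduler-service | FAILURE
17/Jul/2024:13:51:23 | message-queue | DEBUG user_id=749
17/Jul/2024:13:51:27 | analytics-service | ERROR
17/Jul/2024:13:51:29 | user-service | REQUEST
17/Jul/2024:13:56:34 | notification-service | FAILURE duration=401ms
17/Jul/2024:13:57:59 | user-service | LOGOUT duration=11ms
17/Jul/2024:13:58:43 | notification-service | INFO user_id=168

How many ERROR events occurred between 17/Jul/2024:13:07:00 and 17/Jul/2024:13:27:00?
2

To count events in the time window:

1. Window boundaries: 17/Jul/2024:13:07:00 to 17/Jul/2024:13:27:00
2. Filter for ERROR events within this window
3. Count matching events: 2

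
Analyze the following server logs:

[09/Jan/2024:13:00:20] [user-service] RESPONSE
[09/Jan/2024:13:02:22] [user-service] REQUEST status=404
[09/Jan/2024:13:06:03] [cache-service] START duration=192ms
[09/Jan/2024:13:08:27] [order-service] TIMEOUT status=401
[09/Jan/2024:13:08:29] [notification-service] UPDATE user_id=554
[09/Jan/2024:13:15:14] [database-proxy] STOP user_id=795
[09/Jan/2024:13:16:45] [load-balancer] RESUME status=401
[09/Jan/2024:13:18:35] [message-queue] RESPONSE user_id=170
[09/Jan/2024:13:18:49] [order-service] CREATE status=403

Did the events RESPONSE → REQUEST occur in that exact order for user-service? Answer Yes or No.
Yes

To verify sequence order:

1. Find all events in sequence RESPONSE → REQUEST for user-service
2. Extract their timestamps
3. Check if timestamps are in ascending order
4. Result: Yes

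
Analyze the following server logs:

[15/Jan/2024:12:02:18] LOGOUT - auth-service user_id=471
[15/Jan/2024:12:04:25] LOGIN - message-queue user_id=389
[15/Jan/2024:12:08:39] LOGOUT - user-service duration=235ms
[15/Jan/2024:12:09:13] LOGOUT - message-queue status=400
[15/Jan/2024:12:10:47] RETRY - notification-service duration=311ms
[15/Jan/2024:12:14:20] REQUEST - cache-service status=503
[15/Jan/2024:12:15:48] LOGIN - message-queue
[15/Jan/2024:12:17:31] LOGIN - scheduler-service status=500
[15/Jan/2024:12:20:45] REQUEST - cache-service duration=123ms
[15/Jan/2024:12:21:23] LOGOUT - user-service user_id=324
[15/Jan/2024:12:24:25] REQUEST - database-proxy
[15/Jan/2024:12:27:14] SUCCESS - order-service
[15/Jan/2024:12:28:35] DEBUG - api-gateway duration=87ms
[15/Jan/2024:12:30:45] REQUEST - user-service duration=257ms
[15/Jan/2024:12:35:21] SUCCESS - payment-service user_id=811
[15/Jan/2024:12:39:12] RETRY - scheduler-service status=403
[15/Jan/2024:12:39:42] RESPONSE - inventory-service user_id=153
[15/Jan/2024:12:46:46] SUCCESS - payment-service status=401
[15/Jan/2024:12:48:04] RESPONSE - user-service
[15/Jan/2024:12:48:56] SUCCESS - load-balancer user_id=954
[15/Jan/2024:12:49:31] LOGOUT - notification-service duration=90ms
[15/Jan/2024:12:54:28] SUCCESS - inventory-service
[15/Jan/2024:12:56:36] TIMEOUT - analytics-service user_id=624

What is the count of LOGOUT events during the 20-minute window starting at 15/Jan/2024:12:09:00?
2

To count events in the time window:

1. Window boundaries: 15/Jan/2024:12:09:00 to 15/Jan/2024:12:29:00
2. Filter for LOGOUT events within this window
3. Count matching events: 2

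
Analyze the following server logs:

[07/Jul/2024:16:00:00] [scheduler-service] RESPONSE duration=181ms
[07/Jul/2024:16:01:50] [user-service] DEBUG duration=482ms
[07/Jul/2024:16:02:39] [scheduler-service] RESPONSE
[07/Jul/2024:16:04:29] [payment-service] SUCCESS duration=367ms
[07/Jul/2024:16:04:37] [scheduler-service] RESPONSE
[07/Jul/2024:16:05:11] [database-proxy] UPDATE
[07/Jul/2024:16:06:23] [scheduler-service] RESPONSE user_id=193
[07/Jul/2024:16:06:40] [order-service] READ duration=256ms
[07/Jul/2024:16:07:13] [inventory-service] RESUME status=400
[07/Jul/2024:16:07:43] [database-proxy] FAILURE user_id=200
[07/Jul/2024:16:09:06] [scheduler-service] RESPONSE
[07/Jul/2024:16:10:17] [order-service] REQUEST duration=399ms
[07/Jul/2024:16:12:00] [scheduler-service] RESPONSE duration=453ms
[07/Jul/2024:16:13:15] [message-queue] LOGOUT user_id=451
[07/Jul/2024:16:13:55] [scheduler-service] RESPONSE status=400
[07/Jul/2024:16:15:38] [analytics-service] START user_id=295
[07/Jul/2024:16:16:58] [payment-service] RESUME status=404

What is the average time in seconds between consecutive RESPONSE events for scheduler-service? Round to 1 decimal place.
139.2

To calculate average interval:

1. Find all RESPONSE events for scheduler-service in order
2. Calculate time gaps between consecutive events
3. Compute mean of gaps: 835 / 6 = 139.2 seconds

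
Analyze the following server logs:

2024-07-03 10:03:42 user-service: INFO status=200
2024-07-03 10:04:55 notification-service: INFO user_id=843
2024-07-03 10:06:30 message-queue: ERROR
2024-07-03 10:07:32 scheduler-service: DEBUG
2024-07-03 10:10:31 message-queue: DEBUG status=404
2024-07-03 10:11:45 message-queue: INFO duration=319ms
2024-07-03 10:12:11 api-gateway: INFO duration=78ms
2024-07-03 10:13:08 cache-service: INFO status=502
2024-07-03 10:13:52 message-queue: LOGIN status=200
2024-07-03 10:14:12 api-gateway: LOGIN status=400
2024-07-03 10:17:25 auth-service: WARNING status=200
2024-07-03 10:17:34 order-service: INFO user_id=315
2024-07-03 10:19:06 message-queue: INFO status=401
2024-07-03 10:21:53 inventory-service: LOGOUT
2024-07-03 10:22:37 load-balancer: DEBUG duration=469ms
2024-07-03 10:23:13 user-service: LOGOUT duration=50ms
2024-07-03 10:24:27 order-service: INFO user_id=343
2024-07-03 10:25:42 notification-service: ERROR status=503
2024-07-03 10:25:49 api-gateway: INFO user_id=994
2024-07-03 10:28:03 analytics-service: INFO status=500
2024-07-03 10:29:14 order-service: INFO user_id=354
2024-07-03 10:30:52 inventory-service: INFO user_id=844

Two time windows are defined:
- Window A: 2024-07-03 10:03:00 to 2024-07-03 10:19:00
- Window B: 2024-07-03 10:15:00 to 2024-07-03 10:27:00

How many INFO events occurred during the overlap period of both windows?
1

To find overlap events:

1. Window A: 2024-07-03 10:03:00 to 2024-07-03 10:19:00
2. Window B: 2024-07-03 10:15:00 to 2024-07-03 10:27:00
3. Overlap period: 2024-07-03 10:15:00 to 2024-07-03 10:19:00
4. Count INFO events in overlap: 1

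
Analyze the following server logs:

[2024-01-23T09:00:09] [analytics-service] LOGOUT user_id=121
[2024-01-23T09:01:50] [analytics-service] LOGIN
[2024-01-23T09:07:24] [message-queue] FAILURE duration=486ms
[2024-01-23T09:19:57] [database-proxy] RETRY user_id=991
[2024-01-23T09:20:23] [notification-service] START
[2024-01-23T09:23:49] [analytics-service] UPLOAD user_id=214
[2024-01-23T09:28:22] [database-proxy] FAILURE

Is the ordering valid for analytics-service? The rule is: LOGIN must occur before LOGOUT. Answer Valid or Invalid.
Invalid

To validate ordering:

1. Required order: LOGIN → LOGOUT
2. Rule: LOGIN must occur before LOGOUT
3. Check actual order of events for analytics-service
4. Result: Invalid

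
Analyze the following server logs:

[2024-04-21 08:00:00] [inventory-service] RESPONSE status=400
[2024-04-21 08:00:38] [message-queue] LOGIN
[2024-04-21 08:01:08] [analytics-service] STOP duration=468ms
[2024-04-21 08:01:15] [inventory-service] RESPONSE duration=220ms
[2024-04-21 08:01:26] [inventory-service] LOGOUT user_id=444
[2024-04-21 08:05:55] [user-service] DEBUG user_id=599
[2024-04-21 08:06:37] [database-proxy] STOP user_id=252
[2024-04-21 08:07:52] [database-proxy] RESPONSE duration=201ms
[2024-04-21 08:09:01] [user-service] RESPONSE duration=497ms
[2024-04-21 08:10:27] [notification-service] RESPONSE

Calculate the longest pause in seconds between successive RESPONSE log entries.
397

To find the longest gap:

1. Extract all RESPONSE events in chronological order
2. Calculate time differences between consecutive events
3. Find the maximum difference
4. Longest gap: 397 seconds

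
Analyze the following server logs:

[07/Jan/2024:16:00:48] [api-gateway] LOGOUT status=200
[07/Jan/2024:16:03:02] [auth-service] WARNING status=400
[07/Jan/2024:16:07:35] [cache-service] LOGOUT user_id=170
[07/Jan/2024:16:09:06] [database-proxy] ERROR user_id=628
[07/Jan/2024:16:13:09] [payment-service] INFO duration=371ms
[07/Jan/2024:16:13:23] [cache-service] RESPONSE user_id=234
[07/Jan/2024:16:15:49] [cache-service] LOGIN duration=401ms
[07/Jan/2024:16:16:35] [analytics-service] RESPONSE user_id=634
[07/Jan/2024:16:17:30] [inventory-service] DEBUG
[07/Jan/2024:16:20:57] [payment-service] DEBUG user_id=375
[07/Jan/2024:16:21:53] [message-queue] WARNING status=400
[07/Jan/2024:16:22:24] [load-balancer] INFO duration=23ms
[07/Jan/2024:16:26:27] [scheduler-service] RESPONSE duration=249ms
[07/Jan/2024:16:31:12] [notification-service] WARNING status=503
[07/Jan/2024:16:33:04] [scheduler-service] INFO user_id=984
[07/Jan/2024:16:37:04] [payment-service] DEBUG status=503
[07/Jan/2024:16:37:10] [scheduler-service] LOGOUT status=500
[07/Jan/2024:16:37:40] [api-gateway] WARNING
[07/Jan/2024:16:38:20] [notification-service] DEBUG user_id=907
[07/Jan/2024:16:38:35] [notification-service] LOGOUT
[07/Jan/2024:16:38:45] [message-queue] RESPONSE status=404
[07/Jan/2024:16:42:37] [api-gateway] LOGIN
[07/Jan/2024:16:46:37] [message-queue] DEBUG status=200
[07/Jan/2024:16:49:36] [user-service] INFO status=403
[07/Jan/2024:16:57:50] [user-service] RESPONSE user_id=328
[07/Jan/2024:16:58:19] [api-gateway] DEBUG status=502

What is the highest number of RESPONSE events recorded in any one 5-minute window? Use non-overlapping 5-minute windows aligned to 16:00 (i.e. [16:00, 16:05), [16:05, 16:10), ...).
1

To find the burst window:

1. Divide the log period into non-overlapping 5-minute windows starting at 16:00
2. Count RESPONSE events in each window
3. Find the window with maximum count
4. Maximum events in a window: 1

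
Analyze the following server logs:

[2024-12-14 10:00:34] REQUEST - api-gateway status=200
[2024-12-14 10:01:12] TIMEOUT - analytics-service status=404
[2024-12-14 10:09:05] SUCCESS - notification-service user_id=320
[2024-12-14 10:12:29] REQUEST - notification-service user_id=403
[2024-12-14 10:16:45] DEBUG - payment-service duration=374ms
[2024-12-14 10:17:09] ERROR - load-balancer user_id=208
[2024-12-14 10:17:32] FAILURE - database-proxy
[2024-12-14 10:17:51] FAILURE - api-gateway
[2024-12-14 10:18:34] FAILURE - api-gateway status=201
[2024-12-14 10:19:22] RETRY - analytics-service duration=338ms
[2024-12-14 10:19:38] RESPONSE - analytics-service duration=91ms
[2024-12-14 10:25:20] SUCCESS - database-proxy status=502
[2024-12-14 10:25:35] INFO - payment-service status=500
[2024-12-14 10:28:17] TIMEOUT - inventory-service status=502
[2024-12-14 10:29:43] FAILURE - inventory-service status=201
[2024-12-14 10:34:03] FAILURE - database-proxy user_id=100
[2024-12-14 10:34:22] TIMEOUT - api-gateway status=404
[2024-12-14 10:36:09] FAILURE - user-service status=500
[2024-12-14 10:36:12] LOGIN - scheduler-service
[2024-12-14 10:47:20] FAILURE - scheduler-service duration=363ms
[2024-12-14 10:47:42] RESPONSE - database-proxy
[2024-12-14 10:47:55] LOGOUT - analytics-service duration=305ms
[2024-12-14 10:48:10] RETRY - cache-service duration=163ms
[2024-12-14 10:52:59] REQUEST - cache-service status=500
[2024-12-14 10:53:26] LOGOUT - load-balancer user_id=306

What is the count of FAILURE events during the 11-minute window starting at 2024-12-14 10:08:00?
3

To count events in the time window:

1. Window boundaries: 2024-12-14 10:08:00 to 2024-12-14 10:19:00
2. Filter for FAILURE events within this window
3. Count matching events: 3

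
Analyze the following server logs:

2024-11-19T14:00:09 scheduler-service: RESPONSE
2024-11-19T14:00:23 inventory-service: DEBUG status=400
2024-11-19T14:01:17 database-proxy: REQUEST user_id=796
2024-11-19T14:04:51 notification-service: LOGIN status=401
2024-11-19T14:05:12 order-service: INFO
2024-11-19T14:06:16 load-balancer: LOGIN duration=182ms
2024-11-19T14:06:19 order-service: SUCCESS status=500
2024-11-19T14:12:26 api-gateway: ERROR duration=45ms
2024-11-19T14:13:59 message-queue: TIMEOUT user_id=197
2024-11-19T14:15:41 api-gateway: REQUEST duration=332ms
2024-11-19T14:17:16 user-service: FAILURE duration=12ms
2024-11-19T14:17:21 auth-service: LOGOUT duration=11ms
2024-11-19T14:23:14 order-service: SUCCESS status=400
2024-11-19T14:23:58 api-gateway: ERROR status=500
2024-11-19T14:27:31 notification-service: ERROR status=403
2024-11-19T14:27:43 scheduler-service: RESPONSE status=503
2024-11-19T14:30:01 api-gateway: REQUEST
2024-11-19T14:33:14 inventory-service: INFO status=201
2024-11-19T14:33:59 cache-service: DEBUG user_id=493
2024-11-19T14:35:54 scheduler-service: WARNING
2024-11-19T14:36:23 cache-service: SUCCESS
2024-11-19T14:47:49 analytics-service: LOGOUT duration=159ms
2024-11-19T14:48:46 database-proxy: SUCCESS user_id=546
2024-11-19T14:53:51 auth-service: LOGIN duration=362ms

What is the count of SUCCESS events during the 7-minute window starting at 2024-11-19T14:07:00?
0

To count events in the time window:

1. Window boundaries: 2024-11-19T14:07:00 to 2024-11-19T14:14:00
2. Filter for SUCCESS events within this window
3. Count matching events: 0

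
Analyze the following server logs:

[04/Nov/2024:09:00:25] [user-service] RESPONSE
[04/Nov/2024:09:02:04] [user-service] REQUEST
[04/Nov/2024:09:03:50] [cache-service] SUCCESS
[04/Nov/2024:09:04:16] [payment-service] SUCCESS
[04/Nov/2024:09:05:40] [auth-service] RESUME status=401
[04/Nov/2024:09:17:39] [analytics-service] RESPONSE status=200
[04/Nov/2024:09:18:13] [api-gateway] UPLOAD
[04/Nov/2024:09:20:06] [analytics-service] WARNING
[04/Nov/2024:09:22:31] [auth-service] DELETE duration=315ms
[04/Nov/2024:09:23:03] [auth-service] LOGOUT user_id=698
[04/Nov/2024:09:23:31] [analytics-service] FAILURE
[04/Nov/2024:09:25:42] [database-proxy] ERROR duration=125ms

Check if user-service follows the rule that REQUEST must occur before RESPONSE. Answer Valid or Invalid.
Invalid

To validate ordering:

1. Required order: REQUEST → RESPONSE
2. Rule: REQUEST must occur before RESPONSE
3. Check actual order of events for user-service
4. Result: Invalid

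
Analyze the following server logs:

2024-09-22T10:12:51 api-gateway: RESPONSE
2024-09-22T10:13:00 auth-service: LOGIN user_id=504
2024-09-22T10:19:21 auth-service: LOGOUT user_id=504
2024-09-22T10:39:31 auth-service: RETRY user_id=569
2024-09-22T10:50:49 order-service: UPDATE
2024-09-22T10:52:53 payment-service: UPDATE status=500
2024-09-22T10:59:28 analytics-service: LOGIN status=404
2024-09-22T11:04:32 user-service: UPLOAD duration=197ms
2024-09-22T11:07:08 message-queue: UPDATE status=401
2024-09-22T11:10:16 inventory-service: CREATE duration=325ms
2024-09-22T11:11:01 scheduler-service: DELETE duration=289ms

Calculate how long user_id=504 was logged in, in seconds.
381

To calculate session duration:

1. Find LOGIN event for user_id=504: 2024-09-22T10:13:00
2. Find LOGOUT event for user_id=504: 2024-09-22T10:19:21
3. Session duration: 2024-09-22T10:19:21 - 2024-09-22T10:13:00 = 381 seconds (6 minutes)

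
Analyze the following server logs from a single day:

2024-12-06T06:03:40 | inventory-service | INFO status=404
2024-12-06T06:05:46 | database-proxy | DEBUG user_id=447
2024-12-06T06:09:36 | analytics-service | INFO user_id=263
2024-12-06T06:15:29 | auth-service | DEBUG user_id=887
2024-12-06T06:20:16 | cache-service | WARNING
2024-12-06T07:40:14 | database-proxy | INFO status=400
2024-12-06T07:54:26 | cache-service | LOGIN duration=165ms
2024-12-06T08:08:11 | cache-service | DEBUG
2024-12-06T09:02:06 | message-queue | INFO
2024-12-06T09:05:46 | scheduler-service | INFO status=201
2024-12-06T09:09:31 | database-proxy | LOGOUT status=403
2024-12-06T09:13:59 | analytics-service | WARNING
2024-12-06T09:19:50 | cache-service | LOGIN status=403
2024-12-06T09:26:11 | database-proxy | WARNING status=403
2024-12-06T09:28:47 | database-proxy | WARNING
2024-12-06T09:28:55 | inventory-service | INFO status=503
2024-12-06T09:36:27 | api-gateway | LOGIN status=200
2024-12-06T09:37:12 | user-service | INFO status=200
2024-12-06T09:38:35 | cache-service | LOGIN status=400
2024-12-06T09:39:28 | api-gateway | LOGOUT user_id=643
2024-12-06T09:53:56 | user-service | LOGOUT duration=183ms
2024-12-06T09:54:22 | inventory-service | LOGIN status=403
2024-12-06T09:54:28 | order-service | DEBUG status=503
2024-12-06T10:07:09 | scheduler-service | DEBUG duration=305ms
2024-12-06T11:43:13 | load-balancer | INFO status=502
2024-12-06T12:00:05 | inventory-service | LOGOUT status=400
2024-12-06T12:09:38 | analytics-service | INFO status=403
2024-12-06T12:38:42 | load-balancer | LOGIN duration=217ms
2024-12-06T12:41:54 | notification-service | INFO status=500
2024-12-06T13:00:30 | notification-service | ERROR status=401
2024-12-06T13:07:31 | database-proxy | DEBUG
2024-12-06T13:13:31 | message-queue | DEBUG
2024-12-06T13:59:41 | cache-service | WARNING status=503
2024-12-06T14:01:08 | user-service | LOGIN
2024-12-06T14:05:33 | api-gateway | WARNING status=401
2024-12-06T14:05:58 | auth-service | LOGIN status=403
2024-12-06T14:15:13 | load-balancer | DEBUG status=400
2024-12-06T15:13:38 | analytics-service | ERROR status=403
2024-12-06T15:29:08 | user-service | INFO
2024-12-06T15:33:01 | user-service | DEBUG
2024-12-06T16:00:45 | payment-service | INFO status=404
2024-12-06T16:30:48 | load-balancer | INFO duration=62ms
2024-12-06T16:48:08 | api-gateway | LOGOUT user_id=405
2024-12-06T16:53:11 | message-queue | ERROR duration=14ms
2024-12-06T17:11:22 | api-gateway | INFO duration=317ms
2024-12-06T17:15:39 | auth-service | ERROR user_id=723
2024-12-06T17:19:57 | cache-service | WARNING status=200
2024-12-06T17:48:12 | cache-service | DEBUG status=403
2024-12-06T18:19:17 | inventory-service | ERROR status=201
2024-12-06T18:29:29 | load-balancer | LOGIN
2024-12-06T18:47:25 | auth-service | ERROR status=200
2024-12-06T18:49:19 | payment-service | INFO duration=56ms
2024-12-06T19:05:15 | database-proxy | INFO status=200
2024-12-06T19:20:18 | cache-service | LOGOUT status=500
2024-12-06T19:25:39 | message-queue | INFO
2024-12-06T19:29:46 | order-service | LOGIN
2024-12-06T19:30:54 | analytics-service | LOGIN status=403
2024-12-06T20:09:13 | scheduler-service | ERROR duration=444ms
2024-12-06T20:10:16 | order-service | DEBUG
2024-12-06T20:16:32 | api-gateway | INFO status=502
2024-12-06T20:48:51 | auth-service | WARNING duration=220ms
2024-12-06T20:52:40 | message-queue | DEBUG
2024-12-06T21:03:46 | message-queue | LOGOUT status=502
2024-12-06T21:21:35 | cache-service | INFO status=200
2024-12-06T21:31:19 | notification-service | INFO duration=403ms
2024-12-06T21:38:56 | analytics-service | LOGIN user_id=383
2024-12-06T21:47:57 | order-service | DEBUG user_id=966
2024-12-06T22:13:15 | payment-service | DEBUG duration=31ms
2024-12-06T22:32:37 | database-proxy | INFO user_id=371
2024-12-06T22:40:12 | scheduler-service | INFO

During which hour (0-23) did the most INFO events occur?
9

To find the peak hour:

1. Group all INFO events by hour
2. Count events in each hour
3. Find hour with maximum count
4. Peak hour: 9 (with 4 events)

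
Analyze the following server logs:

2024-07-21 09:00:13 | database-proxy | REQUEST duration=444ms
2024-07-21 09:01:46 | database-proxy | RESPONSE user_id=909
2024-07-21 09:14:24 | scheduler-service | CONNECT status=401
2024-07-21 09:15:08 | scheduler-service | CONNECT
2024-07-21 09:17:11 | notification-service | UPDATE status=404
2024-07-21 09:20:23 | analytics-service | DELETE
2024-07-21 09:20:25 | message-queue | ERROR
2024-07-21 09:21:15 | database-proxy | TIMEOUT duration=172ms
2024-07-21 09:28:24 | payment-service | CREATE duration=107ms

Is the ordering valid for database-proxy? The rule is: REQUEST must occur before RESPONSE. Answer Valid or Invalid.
Valid

To validate ordering:

1. Required order: REQUEST → RESPONSE
2. Rule: REQUEST must occur before RESPONSE
3. Check actual order of events for database-proxy
4. Result: Valid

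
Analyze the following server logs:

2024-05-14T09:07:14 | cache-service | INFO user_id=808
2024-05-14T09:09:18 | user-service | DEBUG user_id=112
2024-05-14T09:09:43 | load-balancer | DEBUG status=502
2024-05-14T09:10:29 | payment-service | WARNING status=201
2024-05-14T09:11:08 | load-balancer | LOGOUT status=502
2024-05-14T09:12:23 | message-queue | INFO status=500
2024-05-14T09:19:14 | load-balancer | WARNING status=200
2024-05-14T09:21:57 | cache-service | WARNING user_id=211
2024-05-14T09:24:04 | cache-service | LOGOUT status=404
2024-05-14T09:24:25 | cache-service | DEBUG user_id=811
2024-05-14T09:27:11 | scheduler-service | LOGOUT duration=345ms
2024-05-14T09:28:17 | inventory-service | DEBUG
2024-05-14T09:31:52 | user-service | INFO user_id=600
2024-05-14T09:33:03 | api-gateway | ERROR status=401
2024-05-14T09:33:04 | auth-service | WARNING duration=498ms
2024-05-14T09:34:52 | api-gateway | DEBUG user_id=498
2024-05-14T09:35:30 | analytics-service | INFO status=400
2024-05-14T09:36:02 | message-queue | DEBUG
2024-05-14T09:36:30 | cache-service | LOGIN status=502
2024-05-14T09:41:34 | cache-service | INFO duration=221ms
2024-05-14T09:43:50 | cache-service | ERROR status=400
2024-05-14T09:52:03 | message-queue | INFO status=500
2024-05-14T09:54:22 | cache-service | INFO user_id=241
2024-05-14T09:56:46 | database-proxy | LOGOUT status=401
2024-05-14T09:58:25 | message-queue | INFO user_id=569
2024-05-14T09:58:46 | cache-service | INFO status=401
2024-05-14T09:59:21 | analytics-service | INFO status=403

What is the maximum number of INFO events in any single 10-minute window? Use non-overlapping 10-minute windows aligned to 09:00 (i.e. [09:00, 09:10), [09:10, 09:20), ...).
5

To find the burst window:

1. Divide the log period into non-overlapping 10-minute windows starting at 09:00
2. Count INFO events in each window
3. Find the window with maximum count
4. Maximum events in a window: 5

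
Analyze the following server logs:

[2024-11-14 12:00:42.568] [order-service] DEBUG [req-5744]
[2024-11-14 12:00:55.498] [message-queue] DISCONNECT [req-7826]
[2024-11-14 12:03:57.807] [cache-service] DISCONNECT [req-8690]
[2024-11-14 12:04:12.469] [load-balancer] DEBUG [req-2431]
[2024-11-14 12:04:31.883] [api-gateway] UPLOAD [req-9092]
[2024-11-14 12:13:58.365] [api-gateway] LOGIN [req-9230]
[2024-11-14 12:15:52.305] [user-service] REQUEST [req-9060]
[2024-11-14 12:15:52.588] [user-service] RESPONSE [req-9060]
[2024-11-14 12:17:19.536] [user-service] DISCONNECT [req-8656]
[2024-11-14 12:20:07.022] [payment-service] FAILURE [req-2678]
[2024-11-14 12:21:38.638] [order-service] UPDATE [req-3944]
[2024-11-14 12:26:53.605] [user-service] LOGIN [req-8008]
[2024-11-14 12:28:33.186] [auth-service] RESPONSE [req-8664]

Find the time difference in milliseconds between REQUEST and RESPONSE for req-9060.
283

To calculate latency:

1. Find REQUEST with id req-9060: 2024-11-14 12:15:52.305
2. Find RESPONSE with id req-9060: 2024-11-14 12:15:52.588
3. Latency: 2024-11-14 12:15:52.588 - 2024-11-14 12:15:52.305 = 283ms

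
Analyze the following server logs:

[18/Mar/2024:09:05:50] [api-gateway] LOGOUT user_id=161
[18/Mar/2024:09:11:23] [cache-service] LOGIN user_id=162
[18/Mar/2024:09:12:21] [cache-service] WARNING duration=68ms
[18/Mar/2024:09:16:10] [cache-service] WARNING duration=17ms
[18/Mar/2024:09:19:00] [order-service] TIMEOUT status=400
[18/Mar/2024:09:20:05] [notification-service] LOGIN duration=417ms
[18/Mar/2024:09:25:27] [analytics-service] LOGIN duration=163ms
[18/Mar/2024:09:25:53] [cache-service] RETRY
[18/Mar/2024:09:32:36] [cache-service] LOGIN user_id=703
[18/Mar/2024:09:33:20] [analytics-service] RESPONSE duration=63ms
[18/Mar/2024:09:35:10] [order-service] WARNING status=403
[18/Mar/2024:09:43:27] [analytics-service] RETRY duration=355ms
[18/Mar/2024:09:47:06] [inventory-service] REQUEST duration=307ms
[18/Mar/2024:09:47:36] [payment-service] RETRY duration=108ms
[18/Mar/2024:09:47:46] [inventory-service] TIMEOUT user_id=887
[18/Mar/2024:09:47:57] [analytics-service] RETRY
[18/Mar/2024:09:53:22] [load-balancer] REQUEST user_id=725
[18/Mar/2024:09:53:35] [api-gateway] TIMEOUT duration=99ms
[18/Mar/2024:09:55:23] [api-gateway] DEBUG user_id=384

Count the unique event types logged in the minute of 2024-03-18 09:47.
3

To count unique event types:

1. Filter events in the minute starting at 2024-03-18 09:47
2. Extract event types from matching entries
3. Count unique types: 3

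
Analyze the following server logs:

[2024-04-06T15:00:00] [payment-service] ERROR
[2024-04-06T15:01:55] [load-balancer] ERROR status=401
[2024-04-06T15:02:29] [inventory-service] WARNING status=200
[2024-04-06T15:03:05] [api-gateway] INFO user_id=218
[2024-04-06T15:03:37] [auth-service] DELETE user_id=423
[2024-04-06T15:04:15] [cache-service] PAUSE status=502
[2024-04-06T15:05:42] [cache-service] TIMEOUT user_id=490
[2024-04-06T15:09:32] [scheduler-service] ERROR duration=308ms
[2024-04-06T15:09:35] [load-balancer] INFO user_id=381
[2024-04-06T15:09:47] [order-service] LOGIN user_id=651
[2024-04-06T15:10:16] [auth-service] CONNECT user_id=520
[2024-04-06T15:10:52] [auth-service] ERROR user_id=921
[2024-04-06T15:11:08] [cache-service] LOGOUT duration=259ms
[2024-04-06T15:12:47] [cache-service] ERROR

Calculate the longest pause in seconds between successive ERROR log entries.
457

To find the longest gap:

1. Extract all ERROR events in chronological order
2. Calculate time differences between consecutive events
3. Find the maximum difference
4. Longest gap: 457 seconds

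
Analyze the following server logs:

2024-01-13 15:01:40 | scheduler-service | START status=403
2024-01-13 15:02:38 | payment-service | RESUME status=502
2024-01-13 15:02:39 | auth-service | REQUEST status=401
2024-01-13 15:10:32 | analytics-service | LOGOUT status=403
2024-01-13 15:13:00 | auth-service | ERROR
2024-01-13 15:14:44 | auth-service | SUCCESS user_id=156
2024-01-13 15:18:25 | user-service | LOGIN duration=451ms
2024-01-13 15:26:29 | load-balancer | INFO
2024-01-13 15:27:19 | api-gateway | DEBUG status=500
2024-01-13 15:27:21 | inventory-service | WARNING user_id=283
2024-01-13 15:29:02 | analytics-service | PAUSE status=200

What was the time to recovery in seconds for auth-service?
104

To calculate recovery time:

1. Find ERROR event for auth-service: 2024-01-13 15:13:00
2. Find next SUCCESS event for auth-service: 2024-01-13 15:14:44
3. Recovery time: 2024-01-13 15:14:44 - 2024-01-13 15:13:00 = 104 seconds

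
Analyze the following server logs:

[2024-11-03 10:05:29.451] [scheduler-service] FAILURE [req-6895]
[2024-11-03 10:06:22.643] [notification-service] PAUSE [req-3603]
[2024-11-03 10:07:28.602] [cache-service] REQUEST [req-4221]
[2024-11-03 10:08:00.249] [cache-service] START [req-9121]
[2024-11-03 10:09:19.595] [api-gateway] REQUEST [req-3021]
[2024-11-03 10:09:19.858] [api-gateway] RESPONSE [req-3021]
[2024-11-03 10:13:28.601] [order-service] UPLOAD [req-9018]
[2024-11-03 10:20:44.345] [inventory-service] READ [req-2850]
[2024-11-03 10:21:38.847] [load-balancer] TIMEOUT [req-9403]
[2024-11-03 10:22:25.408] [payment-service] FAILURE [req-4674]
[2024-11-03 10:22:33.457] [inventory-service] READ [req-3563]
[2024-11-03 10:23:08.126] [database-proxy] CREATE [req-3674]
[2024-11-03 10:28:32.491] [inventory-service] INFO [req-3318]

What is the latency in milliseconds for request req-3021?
263

To calculate latency:

1. Find REQUEST with id req-3021: 2024-11-03 10:09:19.595
2. Find RESPONSE with id req-3021: 2024-11-03 10:09:19.858
3. Latency: 2024-11-03 10:09:19.858 - 2024-11-03 10:09:19.595 = 263ms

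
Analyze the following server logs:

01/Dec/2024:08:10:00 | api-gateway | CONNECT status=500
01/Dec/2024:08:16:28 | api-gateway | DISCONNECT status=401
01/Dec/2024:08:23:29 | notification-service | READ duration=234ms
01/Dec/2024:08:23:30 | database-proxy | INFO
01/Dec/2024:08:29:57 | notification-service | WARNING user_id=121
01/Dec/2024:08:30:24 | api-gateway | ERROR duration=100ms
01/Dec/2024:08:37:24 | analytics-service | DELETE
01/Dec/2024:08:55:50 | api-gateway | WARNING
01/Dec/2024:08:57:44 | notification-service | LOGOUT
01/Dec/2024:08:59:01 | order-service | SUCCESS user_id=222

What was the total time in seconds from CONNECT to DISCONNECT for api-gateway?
388

To calculate state duration:

1. Find CONNECT event for api-gateway: 01/Dec/2024:08:10:00
2. Find DISCONNECT event for api-gateway: 01/Dec/2024:08:16:28
3. Calculate duration: 01/Dec/2024:08:16:28 - 01/Dec/2024:08:10:00 = 388 seconds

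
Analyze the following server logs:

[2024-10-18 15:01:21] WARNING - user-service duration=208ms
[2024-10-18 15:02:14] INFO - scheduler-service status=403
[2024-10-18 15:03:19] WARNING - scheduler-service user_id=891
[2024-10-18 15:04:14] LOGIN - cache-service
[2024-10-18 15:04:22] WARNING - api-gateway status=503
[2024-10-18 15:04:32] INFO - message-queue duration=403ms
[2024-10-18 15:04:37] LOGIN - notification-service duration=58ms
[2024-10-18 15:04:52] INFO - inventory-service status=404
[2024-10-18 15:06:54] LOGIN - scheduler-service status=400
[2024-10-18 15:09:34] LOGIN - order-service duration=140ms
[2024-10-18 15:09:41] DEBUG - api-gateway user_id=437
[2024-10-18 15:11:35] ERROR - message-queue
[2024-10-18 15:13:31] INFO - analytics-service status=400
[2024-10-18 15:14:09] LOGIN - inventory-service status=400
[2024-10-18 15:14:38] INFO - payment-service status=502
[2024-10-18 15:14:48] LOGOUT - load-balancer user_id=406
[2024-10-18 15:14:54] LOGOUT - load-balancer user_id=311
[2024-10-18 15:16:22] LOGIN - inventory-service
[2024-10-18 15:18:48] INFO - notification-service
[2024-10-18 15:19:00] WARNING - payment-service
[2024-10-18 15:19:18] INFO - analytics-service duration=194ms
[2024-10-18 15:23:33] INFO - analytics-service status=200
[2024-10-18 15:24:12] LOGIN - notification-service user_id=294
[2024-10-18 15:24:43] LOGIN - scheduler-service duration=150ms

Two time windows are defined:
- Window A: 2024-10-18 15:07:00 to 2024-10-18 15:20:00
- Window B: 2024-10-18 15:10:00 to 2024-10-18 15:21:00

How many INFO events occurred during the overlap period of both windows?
4

To find overlap events:

1. Window A: 2024-10-18 15:07:00 to 2024-10-18 15:20:00
2. Window B: 2024-10-18 15:10:00 to 2024-10-18 15:21:00
3. Overlap period: 2024-10-18 15:10:00 to 2024-10-18 15:20:00
4. Count INFO events in overlap: 4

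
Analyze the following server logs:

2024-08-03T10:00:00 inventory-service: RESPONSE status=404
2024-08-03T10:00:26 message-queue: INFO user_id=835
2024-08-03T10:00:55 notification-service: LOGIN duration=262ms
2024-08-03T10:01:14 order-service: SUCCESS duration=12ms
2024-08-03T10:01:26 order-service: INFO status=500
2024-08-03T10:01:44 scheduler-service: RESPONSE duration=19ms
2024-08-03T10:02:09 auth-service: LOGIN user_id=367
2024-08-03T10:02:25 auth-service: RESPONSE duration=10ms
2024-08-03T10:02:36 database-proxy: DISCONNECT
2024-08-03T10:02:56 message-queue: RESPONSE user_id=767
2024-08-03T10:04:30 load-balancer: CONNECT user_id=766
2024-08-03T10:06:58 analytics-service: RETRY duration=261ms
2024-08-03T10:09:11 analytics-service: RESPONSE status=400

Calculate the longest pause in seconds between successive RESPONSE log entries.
375

To find the longest gap:

1. Extract all RESPONSE events in chronological order
2. Calculate time differences between consecutive events
3. Find the maximum difference
4. Longest gap: 375 seconds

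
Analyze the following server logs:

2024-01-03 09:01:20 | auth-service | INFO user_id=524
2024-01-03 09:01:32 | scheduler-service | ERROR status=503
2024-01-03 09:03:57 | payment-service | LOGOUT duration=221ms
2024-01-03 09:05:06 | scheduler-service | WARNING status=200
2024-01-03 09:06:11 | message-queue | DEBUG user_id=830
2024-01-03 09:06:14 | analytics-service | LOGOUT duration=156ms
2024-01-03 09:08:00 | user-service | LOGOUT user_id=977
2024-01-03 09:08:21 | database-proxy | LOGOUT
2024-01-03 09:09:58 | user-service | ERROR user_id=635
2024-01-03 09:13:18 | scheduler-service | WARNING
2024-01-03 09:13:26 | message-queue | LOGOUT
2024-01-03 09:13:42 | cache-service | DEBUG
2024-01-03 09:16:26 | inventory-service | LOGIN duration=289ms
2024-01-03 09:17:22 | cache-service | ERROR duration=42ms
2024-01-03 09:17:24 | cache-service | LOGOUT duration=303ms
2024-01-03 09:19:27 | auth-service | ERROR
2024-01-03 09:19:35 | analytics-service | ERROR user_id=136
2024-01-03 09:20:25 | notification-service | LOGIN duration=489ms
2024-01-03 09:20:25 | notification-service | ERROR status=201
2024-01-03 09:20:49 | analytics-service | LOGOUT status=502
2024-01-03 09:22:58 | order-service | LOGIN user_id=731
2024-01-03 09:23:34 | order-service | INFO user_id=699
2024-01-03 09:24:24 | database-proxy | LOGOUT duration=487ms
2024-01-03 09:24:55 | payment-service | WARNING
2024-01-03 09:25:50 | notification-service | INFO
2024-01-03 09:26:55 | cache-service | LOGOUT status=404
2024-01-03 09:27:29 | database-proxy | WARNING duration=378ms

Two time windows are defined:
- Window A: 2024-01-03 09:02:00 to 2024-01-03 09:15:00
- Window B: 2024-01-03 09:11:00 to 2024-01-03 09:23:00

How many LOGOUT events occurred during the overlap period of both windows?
1

To find overlap events:

1. Window A: 2024-01-03 09:02:00 to 2024-01-03 09:15:00
2. Window B: 2024-01-03 09:11:00 to 2024-01-03 09:23:00
3. Overlap period: 2024-01-03 09:11:00 to 2024-01-03 09:15:00
4. Count LOGOUT events in overlap: 1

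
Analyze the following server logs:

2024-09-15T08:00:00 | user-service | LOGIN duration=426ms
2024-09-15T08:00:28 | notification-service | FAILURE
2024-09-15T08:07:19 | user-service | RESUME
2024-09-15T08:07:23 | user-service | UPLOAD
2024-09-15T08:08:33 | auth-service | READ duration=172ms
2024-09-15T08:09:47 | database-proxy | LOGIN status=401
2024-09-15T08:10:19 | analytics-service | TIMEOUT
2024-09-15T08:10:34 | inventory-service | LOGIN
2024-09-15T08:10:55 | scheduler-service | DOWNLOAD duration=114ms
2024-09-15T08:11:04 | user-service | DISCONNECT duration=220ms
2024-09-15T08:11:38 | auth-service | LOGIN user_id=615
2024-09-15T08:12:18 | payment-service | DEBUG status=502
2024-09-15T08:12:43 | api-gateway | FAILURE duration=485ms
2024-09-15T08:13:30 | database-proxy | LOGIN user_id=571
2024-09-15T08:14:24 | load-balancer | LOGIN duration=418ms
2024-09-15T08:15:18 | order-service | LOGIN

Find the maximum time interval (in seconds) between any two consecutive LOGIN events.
587

To find the longest gap:

1. Extract all LOGIN events in chronological order
2. Calculate time differences between consecutive events
3. Find the maximum difference
4. Longest gap: 587 seconds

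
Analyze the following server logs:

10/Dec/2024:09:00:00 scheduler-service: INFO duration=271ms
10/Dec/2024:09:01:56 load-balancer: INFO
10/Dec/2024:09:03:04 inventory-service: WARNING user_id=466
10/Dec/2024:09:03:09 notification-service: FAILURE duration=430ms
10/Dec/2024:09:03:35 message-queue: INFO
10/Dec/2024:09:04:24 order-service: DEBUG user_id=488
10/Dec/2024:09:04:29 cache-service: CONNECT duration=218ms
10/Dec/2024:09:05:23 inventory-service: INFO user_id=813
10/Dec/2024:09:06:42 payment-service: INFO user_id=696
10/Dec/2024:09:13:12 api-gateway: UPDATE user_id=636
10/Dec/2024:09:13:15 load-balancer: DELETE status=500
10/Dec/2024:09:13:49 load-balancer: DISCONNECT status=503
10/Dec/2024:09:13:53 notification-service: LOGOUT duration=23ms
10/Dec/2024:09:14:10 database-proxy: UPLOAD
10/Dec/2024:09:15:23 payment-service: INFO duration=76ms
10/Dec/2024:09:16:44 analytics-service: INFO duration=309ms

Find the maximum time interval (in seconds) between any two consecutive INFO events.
521

To find the longest gap:

1. Extract all INFO events in chronological order
2. Calculate time differences between consecutive events
3. Find the maximum difference
4. Longest gap: 521 seconds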